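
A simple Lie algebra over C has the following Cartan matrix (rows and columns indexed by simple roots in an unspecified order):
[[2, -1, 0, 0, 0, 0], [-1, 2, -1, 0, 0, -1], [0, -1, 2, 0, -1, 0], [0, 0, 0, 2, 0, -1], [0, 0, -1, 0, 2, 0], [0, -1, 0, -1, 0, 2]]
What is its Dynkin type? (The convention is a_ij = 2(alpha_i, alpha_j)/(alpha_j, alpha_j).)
type E_6

The matrix has rank 6 with 2's on the diagonal. Reading the off-diagonal entries as Dynkin edges (a single edge where a_ij = a_ji = -1; a double or triple edge where a_ij * a_ji = 2 or 3), the diagram is a chain of 5 nodes with one extra node attached to the third node from one end (E_6). One simple-root ordering that puts it in standard form is (alpha_5, alpha_1, alpha_3, alpha_2, alpha_6, alpha_4). So the algebra is type E_6.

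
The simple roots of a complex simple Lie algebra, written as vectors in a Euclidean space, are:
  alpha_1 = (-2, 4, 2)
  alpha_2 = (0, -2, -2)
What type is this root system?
G_2

Compute the Cartan integers a_ij = 2(alpha_i, alpha_j)/(alpha_j, alpha_j); the resulting 2x2 Cartan matrix is
[[2, -3], [-1, 2]].
The roots have two lengths (squared-length ratio 3:1); the short ones are alpha_{2}. The associated Dynkin diagram is two nodes joined by a triple edge (G_2), so the type is G_2.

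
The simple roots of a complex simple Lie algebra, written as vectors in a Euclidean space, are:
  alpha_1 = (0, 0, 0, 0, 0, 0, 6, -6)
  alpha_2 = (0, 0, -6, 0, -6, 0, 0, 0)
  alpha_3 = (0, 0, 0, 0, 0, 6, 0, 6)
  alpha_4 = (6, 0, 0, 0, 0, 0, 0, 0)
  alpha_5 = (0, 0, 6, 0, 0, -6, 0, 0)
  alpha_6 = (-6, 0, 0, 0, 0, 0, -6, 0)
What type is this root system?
B_6 (so(13))

Compute the Cartan integers a_ij = 2(alpha_i, alpha_j)/(alpha_j, alpha_j); the resulting 6x6 Cartan matrix is
[[2, 0, -1, 0, 0, -1], [0, 2, 0, 0, -1, 0], [-1, 0, 2, 0, -1, 0], [0, 0, 0, 2, 0, -1], [0, -1, -1, 0, 2, 0], [-1, 0, 0, -2, 0, 2]].
The roots have two lengths (squared-length ratio 2:1); the short ones are alpha_{4}. The associated Dynkin diagram is a chain of 6 nodes with a double edge at one end; the terminal node there is the unique short simple root (B_6), so the type is B_6 (the algebra so(13)).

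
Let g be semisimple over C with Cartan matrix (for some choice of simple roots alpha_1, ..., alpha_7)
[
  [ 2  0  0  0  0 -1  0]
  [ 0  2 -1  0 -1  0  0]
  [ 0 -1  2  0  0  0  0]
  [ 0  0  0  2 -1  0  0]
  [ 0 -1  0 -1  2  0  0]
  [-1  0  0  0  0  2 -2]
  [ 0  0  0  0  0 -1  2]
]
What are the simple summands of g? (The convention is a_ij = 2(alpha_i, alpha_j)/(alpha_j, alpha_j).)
type A_4 + type B_3

The diagram associated to this matrix has two connected components: the simple roots {alpha_2, alpha_3, alpha_4, alpha_5} form a chain of 4 nodes with single edges (A_4), and {alpha_1, alpha_6, alpha_7} form a chain of 3 nodes with a double edge at one end; the terminal node there is the unique short simple root (B_3). A semisimple Lie algebra decomposes uniquely as the direct sum of simple ideals, one per connected component of its Dynkin diagram, so g ≅ A_4 ⊕ B_3 (dimension 24 + 21 = 45).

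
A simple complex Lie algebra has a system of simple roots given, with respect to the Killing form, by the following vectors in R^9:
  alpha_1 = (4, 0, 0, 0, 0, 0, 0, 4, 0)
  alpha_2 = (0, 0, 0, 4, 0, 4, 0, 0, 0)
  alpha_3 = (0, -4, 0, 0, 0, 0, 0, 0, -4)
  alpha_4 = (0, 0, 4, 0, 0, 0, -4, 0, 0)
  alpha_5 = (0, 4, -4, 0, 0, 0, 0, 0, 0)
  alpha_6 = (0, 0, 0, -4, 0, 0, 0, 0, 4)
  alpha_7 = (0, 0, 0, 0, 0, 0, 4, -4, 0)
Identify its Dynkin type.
A7

Compute the Cartan integers a_ij = 2(alpha_i, alpha_j)/(alpha_j, alpha_j); the resulting 7x7 Cartan matrix is
[[2, 0, 0, 0, 0, 0, -1], [0, 2, 0, 0, 0, -1, 0], [0, 0, 2, 0, -1, -1, 0], [0, 0, 0, 2, -1, 0, -1], [0, 0, -1, -1, 2, 0, 0], [0, -1, -1, 0, 0, 2, 0], [-1, 0, 0, -1, 0, 0, 2]].
All simple roots have the same length, so the diagram is simply laced. The associated Dynkin diagram is a chain of 7 nodes with single edges (A_7), so the type is A_7 (the algebra sl(8)).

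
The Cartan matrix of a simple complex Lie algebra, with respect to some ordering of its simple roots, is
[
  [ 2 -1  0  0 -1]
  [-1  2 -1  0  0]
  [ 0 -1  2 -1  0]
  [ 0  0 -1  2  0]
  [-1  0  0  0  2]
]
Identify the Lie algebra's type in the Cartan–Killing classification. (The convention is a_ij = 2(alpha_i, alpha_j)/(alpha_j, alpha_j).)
The matrix has rank 5 with 2's on the diagonal. Reading the off-diagonal entries as Dynkin edges (a single edge where a_ij = a_ji = -1; a double or triple edge where a_ij * a_ji = 2 or 3), the diagram is a chain of 5 nodes with single edges (A_5). One simple-root ordering that puts it in standard form is (alpha_5, alpha_1, alpha_2, alpha_3, alpha_4). So the algebra is type A_5, i.e. sl(6).

A5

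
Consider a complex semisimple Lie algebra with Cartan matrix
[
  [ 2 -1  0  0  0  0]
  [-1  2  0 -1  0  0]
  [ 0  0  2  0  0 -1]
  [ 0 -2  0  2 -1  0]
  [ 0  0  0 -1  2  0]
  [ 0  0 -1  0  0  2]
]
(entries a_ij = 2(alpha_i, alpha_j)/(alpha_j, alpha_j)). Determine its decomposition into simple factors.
type A_2 + type F_4

The diagram associated to this matrix has two connected components: the simple roots {alpha_3, alpha_6} form a chain of 2 nodes with single edges (A_2), and {alpha_1, alpha_2, alpha_4, alpha_5} form a chain of 4 nodes with a double edge between the middle two (F_4). A semisimple Lie algebra decomposes uniquely as the direct sum of simple ideals, one per connected component of its Dynkin diagram, so g ≅ A_2 ⊕ F_4 (dimension 8 + 52 = 60).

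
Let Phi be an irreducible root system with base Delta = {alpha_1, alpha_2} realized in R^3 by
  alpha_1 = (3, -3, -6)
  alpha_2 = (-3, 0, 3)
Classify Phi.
Compute the Cartan integers a_ij = 2(alpha_i, alpha_j)/(alpha_j, alpha_j); the resulting 2x2 Cartan matrix is
[[2, -3], [-1, 2]].
The roots have two lengths (squared-length ratio 3:1); the short ones are alpha_{2}. The associated Dynkin diagram is two nodes joined by a triple edge (G_2), so the type is G_2.

type G_2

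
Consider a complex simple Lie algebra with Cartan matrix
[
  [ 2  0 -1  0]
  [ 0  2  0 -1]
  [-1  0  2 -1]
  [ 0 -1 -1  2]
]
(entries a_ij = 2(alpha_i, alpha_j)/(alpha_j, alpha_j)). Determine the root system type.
The matrix has rank 4 with 2's on the diagonal. Reading the off-diagonal entries as Dynkin edges (a single edge where a_ij = a_ji = -1; a double or triple edge where a_ij * a_ji = 2 or 3), the diagram is a chain of 4 nodes with single edges (A_4). One simple-root ordering that puts it in standard form is (alpha_2, alpha_4, alpha_3, alpha_1). So the algebra is type A_4, i.e. sl(5).

A_4 (sl(5))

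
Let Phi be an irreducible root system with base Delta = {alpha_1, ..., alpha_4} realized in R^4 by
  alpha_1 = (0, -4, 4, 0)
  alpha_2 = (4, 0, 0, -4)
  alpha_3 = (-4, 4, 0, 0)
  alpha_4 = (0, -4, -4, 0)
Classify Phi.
D_4 (so(8))

Compute the Cartan integers a_ij = 2(alpha_i, alpha_j)/(alpha_j, alpha_j); the resulting 4x4 Cartan matrix is
[[2, 0, -1, 0], [0, 2, -1, 0], [-1, -1, 2, -1], [0, 0, -1, 2]].
All simple roots have the same length, so the diagram is simply laced. The associated Dynkin diagram is a chain of 2 nodes with a fork of two nodes at one end (D_4), so the type is D_4 (the algebra so(8)).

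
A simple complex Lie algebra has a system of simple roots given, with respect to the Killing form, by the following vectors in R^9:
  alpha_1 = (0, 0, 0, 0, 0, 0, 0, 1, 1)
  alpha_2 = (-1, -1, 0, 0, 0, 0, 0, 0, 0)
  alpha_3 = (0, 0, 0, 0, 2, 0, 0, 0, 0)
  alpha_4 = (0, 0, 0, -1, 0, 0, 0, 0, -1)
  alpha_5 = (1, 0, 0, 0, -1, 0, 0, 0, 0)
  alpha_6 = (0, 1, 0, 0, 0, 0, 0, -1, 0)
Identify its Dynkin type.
C6

Compute the Cartan integers a_ij = 2(alpha_i, alpha_j)/(alpha_j, alpha_j); the resulting 6x6 Cartan matrix is
[[2, 0, 0, -1, 0, -1], [0, 2, 0, 0, -1, -1], [0, 0, 2, 0, -2, 0], [-1, 0, 0, 2, 0, 0], [0, -1, -1, 0, 2, 0], [-1, -1, 0, 0, 0, 2]].
The roots have two lengths (squared-length ratio 2:1); the short ones are alpha_{1,2,4,5,6}. The associated Dynkin diagram is a chain of 6 nodes with a double edge at one end; the terminal node there is the unique long simple root (C_6), so the type is C_6 (the algebra sp(12)).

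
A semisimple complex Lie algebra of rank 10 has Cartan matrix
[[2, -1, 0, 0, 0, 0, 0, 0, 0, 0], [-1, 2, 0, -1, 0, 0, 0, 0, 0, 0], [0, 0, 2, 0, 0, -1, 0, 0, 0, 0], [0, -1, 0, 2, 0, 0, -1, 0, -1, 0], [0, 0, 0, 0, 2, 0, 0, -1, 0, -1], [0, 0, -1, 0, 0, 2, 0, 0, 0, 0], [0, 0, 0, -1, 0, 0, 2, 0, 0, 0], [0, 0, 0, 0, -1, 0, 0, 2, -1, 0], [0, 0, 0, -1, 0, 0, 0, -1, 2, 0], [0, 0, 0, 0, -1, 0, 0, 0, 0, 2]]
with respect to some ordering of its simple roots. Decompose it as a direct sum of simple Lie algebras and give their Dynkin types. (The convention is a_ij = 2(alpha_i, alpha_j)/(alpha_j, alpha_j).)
The diagram associated to this matrix has two connected components: the simple roots {alpha_3, alpha_6} form a chain of 2 nodes with single edges (A_2), and {alpha_1, alpha_2, alpha_4, alpha_5, alpha_7, alpha_8, alpha_9, alpha_10} form a chain of 7 nodes with one extra node attached to the third node from one end (E_8). A semisimple Lie algebra decomposes uniquely as the direct sum of simple ideals, one per connected component of its Dynkin diagram, so g ≅ A_2 ⊕ E_8 (dimension 8 + 248 = 256).

type A_2 + type E_8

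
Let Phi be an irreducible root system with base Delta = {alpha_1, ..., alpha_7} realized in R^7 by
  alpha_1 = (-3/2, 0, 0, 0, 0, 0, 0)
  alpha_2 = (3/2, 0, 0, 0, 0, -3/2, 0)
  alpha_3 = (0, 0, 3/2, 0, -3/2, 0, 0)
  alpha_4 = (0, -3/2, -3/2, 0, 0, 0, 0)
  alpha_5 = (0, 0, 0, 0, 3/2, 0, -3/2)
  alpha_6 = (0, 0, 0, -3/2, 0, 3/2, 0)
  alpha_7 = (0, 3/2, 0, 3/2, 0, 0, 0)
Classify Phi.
B_7 (so(15))

Compute the Cartan integers a_ij = 2(alpha_i, alpha_j)/(alpha_j, alpha_j); the resulting 7x7 Cartan matrix is
[[2, -1, 0, 0, 0, 0, 0], [-2, 2, 0, 0, 0, -1, 0], [0, 0, 2, -1, -1, 0, 0], [0, 0, -1, 2, 0, 0, -1], [0, 0, -1, 0, 2, 0, 0], [0, -1, 0, 0, 0, 2, -1], [0, 0, 0, -1, 0, -1, 2]].
The roots have two lengths (squared-length ratio 2:1); the short ones are alpha_{1}. The associated Dynkin diagram is a chain of 7 nodes with a double edge at one end; the terminal node there is the unique short simple root (B_7), so the type is B_7 (the algebra so(15)).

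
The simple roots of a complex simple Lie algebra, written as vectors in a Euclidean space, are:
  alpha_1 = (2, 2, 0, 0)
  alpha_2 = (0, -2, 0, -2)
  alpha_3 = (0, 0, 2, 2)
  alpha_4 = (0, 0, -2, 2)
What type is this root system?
Compute the Cartan integers a_ij = 2(alpha_i, alpha_j)/(alpha_j, alpha_j); the resulting 4x4 Cartan matrix is
[[2, -1, 0, 0], [-1, 2, -1, -1], [0, -1, 2, 0], [0, -1, 0, 2]].
All simple roots have the same length, so the diagram is simply laced. The associated Dynkin diagram is a chain of 2 nodes with a fork of two nodes at one end (D_4), so the type is D_4 (the algebra so(8)).

type D_4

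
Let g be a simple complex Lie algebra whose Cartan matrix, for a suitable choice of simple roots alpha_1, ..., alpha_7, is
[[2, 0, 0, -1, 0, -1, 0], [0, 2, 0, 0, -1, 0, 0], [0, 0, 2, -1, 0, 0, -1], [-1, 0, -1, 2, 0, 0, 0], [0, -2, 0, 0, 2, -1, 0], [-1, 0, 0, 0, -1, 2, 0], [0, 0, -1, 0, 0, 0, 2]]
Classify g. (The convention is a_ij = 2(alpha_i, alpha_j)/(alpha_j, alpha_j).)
B_7

The matrix has rank 7 with 2's on the diagonal. Reading the off-diagonal entries as Dynkin edges (a single edge where a_ij = a_ji = -1; a double or triple edge where a_ij * a_ji = 2 or 3), the diagram is a chain of 7 nodes with a double edge at one end; the terminal node there is the unique short simple root (B_7). One simple-root ordering that puts it in standard form is (alpha_7, alpha_3, alpha_4, alpha_1, alpha_6, alpha_5, alpha_2). So the algebra is type B_7, i.e. so(15).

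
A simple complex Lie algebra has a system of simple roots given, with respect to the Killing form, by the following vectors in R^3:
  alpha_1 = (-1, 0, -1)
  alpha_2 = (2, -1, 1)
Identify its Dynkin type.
Compute the Cartan integers a_ij = 2(alpha_i, alpha_j)/(alpha_j, alpha_j); the resulting 2x2 Cartan matrix is
[[2, -1], [-3, 2]].
The roots have two lengths (squared-length ratio 3:1); the short ones are alpha_{1}. The associated Dynkin diagram is two nodes joined by a triple edge (G_2), so the type is G_2.

type G_2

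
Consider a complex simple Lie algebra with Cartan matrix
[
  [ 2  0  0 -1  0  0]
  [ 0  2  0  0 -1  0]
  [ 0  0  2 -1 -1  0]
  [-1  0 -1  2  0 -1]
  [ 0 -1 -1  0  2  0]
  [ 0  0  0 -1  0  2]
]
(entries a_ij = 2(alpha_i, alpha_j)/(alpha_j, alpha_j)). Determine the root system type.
The matrix has rank 6 with 2's on the diagonal. Reading the off-diagonal entries as Dynkin edges (a single edge where a_ij = a_ji = -1; a double or triple edge where a_ij * a_ji = 2 or 3), the diagram is a chain of 4 nodes with a fork of two nodes at one end (D_6). One simple-root ordering that puts it in standard form is (alpha_2, alpha_5, alpha_3, alpha_4, alpha_1, alpha_6). So the algebra is type D_6, i.e. so(12).

type D_6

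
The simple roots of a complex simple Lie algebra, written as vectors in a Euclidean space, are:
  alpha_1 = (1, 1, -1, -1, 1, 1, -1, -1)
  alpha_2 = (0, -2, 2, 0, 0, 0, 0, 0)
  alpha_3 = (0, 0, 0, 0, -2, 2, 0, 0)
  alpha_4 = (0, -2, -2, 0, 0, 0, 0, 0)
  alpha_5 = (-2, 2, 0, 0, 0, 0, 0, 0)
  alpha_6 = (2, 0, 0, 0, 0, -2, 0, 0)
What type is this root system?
E6

Compute the Cartan integers a_ij = 2(alpha_i, alpha_j)/(alpha_j, alpha_j); the resulting 6x6 Cartan matrix is
[[2, -1, 0, 0, 0, 0], [-1, 2, 0, 0, -1, 0], [0, 0, 2, 0, 0, -1], [0, 0, 0, 2, -1, 0], [0, -1, 0, -1, 2, -1], [0, 0, -1, 0, -1, 2]].
All simple roots have the same length, so the diagram is simply laced. The associated Dynkin diagram is a chain of 5 nodes with one extra node attached to the third node from one end (E_6), so the type is E_6.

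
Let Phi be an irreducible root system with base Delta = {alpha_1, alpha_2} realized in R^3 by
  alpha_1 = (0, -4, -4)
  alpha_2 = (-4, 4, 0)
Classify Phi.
Compute the Cartan integers a_ij = 2(alpha_i, alpha_j)/(alpha_j, alpha_j); the resulting 2x2 Cartan matrix is
[[2, -1], [-1, 2]].
All simple roots have the same length, so the diagram is simply laced. The associated Dynkin diagram is a chain of 2 nodes with single edges (A_2), so the type is A_2 (the algebra sl(3)).

A_2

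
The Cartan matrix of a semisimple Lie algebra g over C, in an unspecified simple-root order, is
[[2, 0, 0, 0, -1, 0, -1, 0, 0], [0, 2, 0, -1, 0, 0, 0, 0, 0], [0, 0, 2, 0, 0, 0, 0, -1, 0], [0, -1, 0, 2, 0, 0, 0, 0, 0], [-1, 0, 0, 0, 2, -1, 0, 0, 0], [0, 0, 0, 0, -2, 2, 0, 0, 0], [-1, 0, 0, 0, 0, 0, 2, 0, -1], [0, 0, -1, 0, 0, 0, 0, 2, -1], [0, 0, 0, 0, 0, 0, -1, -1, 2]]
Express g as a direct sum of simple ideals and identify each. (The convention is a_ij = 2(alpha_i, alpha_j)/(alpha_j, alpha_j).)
type A_2 ⊕ type C_7

The diagram associated to this matrix has two connected components: the simple roots {alpha_2, alpha_4} form a chain of 2 nodes with single edges (A_2), and {alpha_1, alpha_3, alpha_5, alpha_6, alpha_7, alpha_8, alpha_9} form a chain of 7 nodes with a double edge at one end; the terminal node there is the unique long simple root (C_7). A semisimple Lie algebra decomposes uniquely as the direct sum of simple ideals, one per connected component of its Dynkin diagram, so g ≅ A_2 ⊕ C_7 (dimension 8 + 105 = 113).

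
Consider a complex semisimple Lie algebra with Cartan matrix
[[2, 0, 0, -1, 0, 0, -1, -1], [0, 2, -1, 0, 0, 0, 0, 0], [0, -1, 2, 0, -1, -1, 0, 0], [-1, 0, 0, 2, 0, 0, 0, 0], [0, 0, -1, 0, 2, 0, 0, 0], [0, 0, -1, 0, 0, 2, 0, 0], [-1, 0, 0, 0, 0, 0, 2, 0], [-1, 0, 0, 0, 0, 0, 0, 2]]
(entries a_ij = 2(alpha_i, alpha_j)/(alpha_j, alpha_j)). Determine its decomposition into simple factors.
type D_4 ⊕ type D_4

The diagram associated to this matrix has two connected components: the simple roots {alpha_1, alpha_4, alpha_7, alpha_8} form a chain of 2 nodes with a fork of two nodes at one end (D_4), and {alpha_2, alpha_3, alpha_5, alpha_6} form a chain of 2 nodes with a fork of two nodes at one end (D_4). A semisimple Lie algebra decomposes uniquely as the direct sum of simple ideals, one per connected component of its Dynkin diagram, so g ≅ D_4 ⊕ D_4 (dimension 28 + 28 = 56).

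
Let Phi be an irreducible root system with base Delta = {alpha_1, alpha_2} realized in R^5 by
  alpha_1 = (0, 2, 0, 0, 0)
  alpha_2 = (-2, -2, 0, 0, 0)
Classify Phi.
B_2

Compute the Cartan integers a_ij = 2(alpha_i, alpha_j)/(alpha_j, alpha_j); the resulting 2x2 Cartan matrix is
[[2, -1], [-2, 2]].
The roots have two lengths (squared-length ratio 2:1); the short ones are alpha_{1}. The associated Dynkin diagram is a chain of 2 nodes with a double edge at one end; the terminal node there is the unique short simple root (B_2), so the type is B_2 (the algebra so(5)).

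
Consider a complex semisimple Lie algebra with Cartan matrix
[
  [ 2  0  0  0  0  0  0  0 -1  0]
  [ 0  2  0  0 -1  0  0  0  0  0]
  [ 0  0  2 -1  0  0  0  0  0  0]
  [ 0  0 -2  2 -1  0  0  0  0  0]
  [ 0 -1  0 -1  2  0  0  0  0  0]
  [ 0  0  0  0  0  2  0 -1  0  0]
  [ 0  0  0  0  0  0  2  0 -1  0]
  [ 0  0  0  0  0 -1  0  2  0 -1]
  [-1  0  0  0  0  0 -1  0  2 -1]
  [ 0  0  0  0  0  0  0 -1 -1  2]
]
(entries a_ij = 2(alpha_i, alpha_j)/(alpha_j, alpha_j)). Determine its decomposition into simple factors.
B_4 (so(9)) + D_6 (so(12))

The diagram associated to this matrix has two connected components: the simple roots {alpha_2, alpha_3, alpha_4, alpha_5} form a chain of 4 nodes with a double edge at one end; the terminal node there is the unique short simple root (B_4), and {alpha_1, alpha_6, alpha_7, alpha_8, alpha_9, alpha_10} form a chain of 4 nodes with a fork of two nodes at one end (D_6). A semisimple Lie algebra decomposes uniquely as the direct sum of simple ideals, one per connected component of its Dynkin diagram, so g ≅ B_4 ⊕ D_6 (dimension 36 + 66 = 102).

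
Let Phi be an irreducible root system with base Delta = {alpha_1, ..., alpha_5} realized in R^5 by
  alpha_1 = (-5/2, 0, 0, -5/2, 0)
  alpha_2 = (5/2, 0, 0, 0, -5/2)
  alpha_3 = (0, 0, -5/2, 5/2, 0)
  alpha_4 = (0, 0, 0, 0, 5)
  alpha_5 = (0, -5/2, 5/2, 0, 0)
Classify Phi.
Compute the Cartan integers a_ij = 2(alpha_i, alpha_j)/(alpha_j, alpha_j); the resulting 5x5 Cartan matrix is
[[2, -1, -1, 0, 0], [-1, 2, 0, -1, 0], [-1, 0, 2, 0, -1], [0, -2, 0, 2, 0], [0, 0, -1, 0, 2]].
The roots have two lengths (squared-length ratio 2:1); the short ones are alpha_{1,2,3,5}. The associated Dynkin diagram is a chain of 5 nodes with a double edge at one end; the terminal node there is the unique long simple root (C_5), so the type is C_5 (the algebra sp(10)).

type C_5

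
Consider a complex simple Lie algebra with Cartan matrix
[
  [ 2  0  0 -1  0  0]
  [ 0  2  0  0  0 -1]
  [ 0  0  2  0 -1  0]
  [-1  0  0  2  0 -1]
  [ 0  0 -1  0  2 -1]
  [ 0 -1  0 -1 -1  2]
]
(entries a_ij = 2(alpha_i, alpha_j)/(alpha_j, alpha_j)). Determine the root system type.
The matrix has rank 6 with 2's on the diagonal. Reading the off-diagonal entries as Dynkin edges (a single edge where a_ij = a_ji = -1; a double or triple edge where a_ij * a_ji = 2 or 3), the diagram is a chain of 5 nodes with one extra node attached to the third node from one end (E_6). One simple-root ordering that puts it in standard form is (alpha_1, alpha_2, alpha_4, alpha_6, alpha_5, alpha_3). So the algebra is type E_6.

E6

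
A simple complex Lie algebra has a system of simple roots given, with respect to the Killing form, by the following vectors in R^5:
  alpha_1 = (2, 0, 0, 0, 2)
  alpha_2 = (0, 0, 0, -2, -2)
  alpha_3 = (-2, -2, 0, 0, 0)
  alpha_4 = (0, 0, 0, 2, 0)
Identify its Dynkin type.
B4

Compute the Cartan integers a_ij = 2(alpha_i, alpha_j)/(alpha_j, alpha_j); the resulting 4x4 Cartan matrix is
[[2, -1, -1, 0], [-1, 2, 0, -2], [-1, 0, 2, 0], [0, -1, 0, 2]].
The roots have two lengths (squared-length ratio 2:1); the short ones are alpha_{4}. The associated Dynkin diagram is a chain of 4 nodes with a double edge at one end; the terminal node there is the unique short simple root (B_4), so the type is B_4 (the algebra so(9)).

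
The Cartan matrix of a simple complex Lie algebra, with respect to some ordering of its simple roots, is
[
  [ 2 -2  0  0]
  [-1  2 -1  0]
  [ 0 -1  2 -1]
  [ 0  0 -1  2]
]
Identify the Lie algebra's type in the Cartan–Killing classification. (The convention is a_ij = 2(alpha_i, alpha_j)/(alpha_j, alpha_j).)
The matrix has rank 4 with 2's on the diagonal. Reading the off-diagonal entries as Dynkin edges (a single edge where a_ij = a_ji = -1; a double or triple edge where a_ij * a_ji = 2 or 3), the diagram is a chain of 4 nodes with a double edge at one end; the terminal node there is the unique long simple root (C_4). One simple-root ordering that puts it in standard form is (alpha_4, alpha_3, alpha_2, alpha_1). So the algebra is type C_4, i.e. sp(8).

C_4 (sp(8))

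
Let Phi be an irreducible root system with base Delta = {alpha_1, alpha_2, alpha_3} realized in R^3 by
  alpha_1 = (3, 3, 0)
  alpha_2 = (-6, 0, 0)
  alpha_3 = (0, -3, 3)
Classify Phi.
Compute the Cartan integers a_ij = 2(alpha_i, alpha_j)/(alpha_j, alpha_j); the resulting 3x3 Cartan matrix is
[[2, -1, -1], [-2, 2, 0], [-1, 0, 2]].
The roots have two lengths (squared-length ratio 2:1); the short ones are alpha_{1,3}. The associated Dynkin diagram is a chain of 3 nodes with a double edge at one end; the terminal node there is the unique long simple root (C_3), so the type is C_3 (the algebra sp(6)).

C_3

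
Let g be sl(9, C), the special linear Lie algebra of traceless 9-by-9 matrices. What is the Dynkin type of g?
This is sl(9), which has dimension 9^2 - 1 = 80 and rank 9 - 1 = 8 (a Cartan subalgebra is the diagonal traceless matrices). In the classification of classical Lie algebras, the special linear algebra sl(n+1) has type A_n; here n = 8, so the Dynkin diagram is a chain of 8 nodes with single edges (A_8). Hence the type is A_8.

type A_8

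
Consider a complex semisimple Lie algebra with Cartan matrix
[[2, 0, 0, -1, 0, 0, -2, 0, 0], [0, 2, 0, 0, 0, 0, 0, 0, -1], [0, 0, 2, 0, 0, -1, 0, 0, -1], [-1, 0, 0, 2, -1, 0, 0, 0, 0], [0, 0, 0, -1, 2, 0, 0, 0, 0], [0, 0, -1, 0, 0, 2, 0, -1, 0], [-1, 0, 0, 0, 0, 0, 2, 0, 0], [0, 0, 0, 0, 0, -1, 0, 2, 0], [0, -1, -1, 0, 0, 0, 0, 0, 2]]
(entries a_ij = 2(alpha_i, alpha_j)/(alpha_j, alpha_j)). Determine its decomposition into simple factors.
The diagram associated to this matrix has two connected components: the simple roots {alpha_2, alpha_3, alpha_6, alpha_8, alpha_9} form a chain of 5 nodes with single edges (A_5), and {alpha_1, alpha_4, alpha_5, alpha_7} form a chain of 4 nodes with a double edge at one end; the terminal node there is the unique short simple root (B_4). A semisimple Lie algebra decomposes uniquely as the direct sum of simple ideals, one per connected component of its Dynkin diagram, so g ≅ A_5 ⊕ B_4 (dimension 35 + 36 = 71).

A5 + B4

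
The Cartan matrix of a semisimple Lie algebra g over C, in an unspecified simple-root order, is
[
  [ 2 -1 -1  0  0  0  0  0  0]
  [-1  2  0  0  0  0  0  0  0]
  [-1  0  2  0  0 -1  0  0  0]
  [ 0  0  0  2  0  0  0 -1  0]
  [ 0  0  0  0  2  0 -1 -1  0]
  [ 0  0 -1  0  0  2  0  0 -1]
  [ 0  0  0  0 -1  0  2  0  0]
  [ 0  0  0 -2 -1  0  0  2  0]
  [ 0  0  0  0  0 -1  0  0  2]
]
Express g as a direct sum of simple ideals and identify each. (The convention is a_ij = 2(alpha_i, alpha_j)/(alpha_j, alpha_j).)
type A_5 ⊕ type B_4

The diagram associated to this matrix has two connected components: the simple roots {alpha_1, alpha_2, alpha_3, alpha_6, alpha_9} form a chain of 5 nodes with single edges (A_5), and {alpha_4, alpha_5, alpha_7, alpha_8} form a chain of 4 nodes with a double edge at one end; the terminal node there is the unique short simple root (B_4). A semisimple Lie algebra decomposes uniquely as the direct sum of simple ideals, one per connected component of its Dynkin diagram, so g ≅ A_5 ⊕ B_4 (dimension 35 + 36 = 71).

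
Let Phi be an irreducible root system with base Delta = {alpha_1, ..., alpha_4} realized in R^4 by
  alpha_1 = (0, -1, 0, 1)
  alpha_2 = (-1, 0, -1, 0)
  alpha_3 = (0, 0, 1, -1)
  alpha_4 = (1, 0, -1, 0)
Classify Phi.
D_4

Compute the Cartan integers a_ij = 2(alpha_i, alpha_j)/(alpha_j, alpha_j); the resulting 4x4 Cartan matrix is
[[2, 0, -1, 0], [0, 2, -1, 0], [-1, -1, 2, -1], [0, 0, -1, 2]].
All simple roots have the same length, so the diagram is simply laced. The associated Dynkin diagram is a chain of 2 nodes with a fork of two nodes at one end (D_4), so the type is D_4 (the algebra so(8)).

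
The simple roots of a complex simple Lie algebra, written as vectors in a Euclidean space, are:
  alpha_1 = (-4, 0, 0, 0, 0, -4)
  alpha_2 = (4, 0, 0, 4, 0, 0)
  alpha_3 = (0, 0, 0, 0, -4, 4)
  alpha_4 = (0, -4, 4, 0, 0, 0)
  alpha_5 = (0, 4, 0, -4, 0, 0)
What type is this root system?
Compute the Cartan integers a_ij = 2(alpha_i, alpha_j)/(alpha_j, alpha_j); the resulting 5x5 Cartan matrix is
[[2, -1, -1, 0, 0], [-1, 2, 0, 0, -1], [-1, 0, 2, 0, 0], [0, 0, 0, 2, -1], [0, -1, 0, -1, 2]].
All simple roots have the same length, so the diagram is simply laced. The associated Dynkin diagram is a chain of 5 nodes with single edges (A_5), so the type is A_5 (the algebra sl(6)).

A5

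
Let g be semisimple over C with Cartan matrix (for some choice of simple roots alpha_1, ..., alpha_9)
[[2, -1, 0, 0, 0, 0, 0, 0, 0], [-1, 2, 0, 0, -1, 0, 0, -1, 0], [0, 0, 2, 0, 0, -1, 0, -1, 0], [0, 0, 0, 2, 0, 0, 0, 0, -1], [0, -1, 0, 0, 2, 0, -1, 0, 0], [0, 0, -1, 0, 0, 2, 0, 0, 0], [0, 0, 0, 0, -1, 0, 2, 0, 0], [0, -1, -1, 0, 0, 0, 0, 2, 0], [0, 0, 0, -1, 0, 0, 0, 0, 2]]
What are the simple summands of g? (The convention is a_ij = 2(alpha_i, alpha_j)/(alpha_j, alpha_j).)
The diagram associated to this matrix has two connected components: the simple roots {alpha_4, alpha_9} form a chain of 2 nodes with single edges (A_2), and {alpha_1, alpha_2, alpha_3, alpha_5, alpha_6, alpha_7, alpha_8} form a chain of 6 nodes with one extra node attached to the third node from one end (E_7). A semisimple Lie algebra decomposes uniquely as the direct sum of simple ideals, one per connected component of its Dynkin diagram, so g ≅ A_2 ⊕ E_7 (dimension 8 + 133 = 141).

type A_2 ⊕ type E_7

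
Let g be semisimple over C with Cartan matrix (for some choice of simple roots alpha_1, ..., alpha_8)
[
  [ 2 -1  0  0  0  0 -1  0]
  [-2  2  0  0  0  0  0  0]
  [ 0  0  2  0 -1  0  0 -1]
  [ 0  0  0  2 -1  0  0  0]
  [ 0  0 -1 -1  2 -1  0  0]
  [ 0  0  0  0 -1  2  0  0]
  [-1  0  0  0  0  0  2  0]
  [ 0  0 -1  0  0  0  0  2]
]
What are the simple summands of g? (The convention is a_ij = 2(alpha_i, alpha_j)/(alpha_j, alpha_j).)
C_3 (sp(6)) ⊕ D_5 (so(10))

The diagram associated to this matrix has two connected components: the simple roots {alpha_1, alpha_2, alpha_7} form a chain of 3 nodes with a double edge at one end; the terminal node there is the unique long simple root (C_3), and {alpha_3, alpha_4, alpha_5, alpha_6, alpha_8} form a chain of 3 nodes with a fork of two nodes at one end (D_5). A semisimple Lie algebra decomposes uniquely as the direct sum of simple ideals, one per connected component of its Dynkin diagram, so g ≅ C_3 ⊕ D_5 (dimension 21 + 45 = 66).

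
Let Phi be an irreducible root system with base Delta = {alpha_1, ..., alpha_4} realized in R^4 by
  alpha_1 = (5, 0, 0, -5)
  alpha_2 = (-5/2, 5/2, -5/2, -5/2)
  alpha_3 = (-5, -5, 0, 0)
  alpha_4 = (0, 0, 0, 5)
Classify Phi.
Compute the Cartan integers a_ij = 2(alpha_i, alpha_j)/(alpha_j, alpha_j); the resulting 4x4 Cartan matrix is
[[2, 0, -1, -2], [0, 2, 0, -1], [-1, 0, 2, 0], [-1, -1, 0, 2]].
The roots have two lengths (squared-length ratio 2:1); the short ones are alpha_{2,4}. The associated Dynkin diagram is a chain of 4 nodes with a double edge between the middle two (F_4), so the type is F_4.

F_4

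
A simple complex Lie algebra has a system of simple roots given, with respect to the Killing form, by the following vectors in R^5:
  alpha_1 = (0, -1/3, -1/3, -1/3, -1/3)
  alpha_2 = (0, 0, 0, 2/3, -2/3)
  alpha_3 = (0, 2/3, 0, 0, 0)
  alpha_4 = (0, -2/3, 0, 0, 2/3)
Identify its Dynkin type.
Compute the Cartan integers a_ij = 2(alpha_i, alpha_j)/(alpha_j, alpha_j); the resulting 4x4 Cartan matrix is
[[2, 0, -1, 0], [0, 2, 0, -1], [-1, 0, 2, -1], [0, -1, -2, 2]].
The roots have two lengths (squared-length ratio 2:1); the short ones are alpha_{1,3}. The associated Dynkin diagram is a chain of 4 nodes with a double edge between the middle two (F_4), so the type is F_4.

F4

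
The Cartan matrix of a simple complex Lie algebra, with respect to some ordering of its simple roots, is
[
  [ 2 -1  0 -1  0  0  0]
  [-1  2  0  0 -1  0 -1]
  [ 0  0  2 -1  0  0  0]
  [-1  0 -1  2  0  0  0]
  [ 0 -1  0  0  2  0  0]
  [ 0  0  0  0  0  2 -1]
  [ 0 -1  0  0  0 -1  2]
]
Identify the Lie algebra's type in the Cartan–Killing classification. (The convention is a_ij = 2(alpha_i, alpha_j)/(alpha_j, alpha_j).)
type E_7

The matrix has rank 7 with 2's on the diagonal. Reading the off-diagonal entries as Dynkin edges (a single edge where a_ij = a_ji = -1; a double or triple edge where a_ij * a_ji = 2 or 3), the diagram is a chain of 6 nodes with one extra node attached to the third node from one end (E_7). One simple-root ordering that puts it in standard form is (alpha_6, alpha_5, alpha_7, alpha_2, alpha_1, alpha_4, alpha_3). So the algebra is type E_7.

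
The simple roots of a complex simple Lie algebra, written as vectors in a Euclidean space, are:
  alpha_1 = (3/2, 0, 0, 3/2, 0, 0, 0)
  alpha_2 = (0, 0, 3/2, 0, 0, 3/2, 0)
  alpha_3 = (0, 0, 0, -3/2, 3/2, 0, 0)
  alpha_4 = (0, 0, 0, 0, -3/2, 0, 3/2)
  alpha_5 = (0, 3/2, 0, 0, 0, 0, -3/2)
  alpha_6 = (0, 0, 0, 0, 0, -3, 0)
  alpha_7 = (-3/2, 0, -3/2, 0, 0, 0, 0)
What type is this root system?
C_7 (sp(14))

Compute the Cartan integers a_ij = 2(alpha_i, alpha_j)/(alpha_j, alpha_j); the resulting 7x7 Cartan matrix is
[[2, 0, -1, 0, 0, 0, -1], [0, 2, 0, 0, 0, -1, -1], [-1, 0, 2, -1, 0, 0, 0], [0, 0, -1, 2, -1, 0, 0], [0, 0, 0, -1, 2, 0, 0], [0, -2, 0, 0, 0, 2, 0], [-1, -1, 0, 0, 0, 0, 2]].
The roots have two lengths (squared-length ratio 2:1); the short ones are alpha_{1,2,3,4,5,7}. The associated Dynkin diagram is a chain of 7 nodes with a double edge at one end; the terminal node there is the unique long simple root (C_7), so the type is C_7 (the algebra sp(14)).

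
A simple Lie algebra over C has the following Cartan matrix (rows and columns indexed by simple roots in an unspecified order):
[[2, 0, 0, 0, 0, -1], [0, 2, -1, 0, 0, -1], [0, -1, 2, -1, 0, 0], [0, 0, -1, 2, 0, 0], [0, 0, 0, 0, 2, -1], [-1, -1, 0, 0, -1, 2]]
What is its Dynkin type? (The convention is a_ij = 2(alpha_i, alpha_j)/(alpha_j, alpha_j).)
D_6

The matrix has rank 6 with 2's on the diagonal. Reading the off-diagonal entries as Dynkin edges (a single edge where a_ij = a_ji = -1; a double or triple edge where a_ij * a_ji = 2 or 3), the diagram is a chain of 4 nodes with a fork of two nodes at one end (D_6). One simple-root ordering that puts it in standard form is (alpha_4, alpha_3, alpha_2, alpha_6, alpha_1, alpha_5). So the algebra is type D_6, i.e. so(12).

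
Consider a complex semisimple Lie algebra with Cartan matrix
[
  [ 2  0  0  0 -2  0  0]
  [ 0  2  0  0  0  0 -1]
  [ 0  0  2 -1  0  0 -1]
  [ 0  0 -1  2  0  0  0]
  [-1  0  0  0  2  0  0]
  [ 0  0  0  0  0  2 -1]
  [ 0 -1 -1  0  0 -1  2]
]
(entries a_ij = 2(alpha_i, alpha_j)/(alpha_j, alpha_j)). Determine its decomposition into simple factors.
The diagram associated to this matrix has two connected components: the simple roots {alpha_1, alpha_5} form a chain of 2 nodes with a double edge at one end; the terminal node there is the unique short simple root (B_2), and {alpha_2, alpha_3, alpha_4, alpha_6, alpha_7} form a chain of 3 nodes with a fork of two nodes at one end (D_5). A semisimple Lie algebra decomposes uniquely as the direct sum of simple ideals, one per connected component of its Dynkin diagram, so g ≅ B_2 ⊕ D_5 (dimension 10 + 45 = 55).

B_2 ⊕ D_5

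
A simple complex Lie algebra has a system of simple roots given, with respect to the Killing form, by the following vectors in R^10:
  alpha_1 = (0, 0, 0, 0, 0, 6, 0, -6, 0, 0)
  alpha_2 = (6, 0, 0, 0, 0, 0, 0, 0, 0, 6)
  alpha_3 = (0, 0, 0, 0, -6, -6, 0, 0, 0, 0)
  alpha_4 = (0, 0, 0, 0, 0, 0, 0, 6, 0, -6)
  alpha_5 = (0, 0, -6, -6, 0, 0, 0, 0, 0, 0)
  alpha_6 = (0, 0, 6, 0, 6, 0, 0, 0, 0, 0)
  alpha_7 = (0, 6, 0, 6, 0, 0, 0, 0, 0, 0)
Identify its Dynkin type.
A_7 (sl(8))

Compute the Cartan integers a_ij = 2(alpha_i, alpha_j)/(alpha_j, alpha_j); the resulting 7x7 Cartan matrix is
[[2, 0, -1, -1, 0, 0, 0], [0, 2, 0, -1, 0, 0, 0], [-1, 0, 2, 0, 0, -1, 0], [-1, -1, 0, 2, 0, 0, 0], [0, 0, 0, 0, 2, -1, -1], [0, 0, -1, 0, -1, 2, 0], [0, 0, 0, 0, -1, 0, 2]].
All simple roots have the same length, so the diagram is simply laced. The associated Dynkin diagram is a chain of 7 nodes with single edges (A_7), so the type is A_7 (the algebra sl(8)).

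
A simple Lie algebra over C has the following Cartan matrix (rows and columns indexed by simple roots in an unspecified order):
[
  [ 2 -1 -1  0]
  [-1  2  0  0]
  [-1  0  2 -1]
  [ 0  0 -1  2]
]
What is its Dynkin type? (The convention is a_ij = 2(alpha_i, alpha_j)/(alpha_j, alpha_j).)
A4

The matrix has rank 4 with 2's on the diagonal. Reading the off-diagonal entries as Dynkin edges (a single edge where a_ij = a_ji = -1; a double or triple edge where a_ij * a_ji = 2 or 3), the diagram is a chain of 4 nodes with single edges (A_4). One simple-root ordering that puts it in standard form is (alpha_4, alpha_3, alpha_1, alpha_2). So the algebra is type A_4, i.e. sl(5).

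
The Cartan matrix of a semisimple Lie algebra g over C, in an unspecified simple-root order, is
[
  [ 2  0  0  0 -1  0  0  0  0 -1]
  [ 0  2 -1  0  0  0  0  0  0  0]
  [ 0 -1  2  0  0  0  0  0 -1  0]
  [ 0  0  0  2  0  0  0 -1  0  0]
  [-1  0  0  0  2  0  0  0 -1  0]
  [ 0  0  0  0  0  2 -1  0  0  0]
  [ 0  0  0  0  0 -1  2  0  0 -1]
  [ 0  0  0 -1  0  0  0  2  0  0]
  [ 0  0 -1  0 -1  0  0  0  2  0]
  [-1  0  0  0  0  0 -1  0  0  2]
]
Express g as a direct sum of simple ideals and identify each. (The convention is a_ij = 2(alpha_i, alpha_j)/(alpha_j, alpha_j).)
A_2 (sl(3)) + A_8 (sl(9))

The diagram associated to this matrix has two connected components: the simple roots {alpha_4, alpha_8} form a chain of 2 nodes with single edges (A_2), and {alpha_1, alpha_2, alpha_3, alpha_5, alpha_6, alpha_7, alpha_9, alpha_10} form a chain of 8 nodes with single edges (A_8). A semisimple Lie algebra decomposes uniquely as the direct sum of simple ideals, one per connected component of its Dynkin diagram, so g ≅ A_2 ⊕ A_8 (dimension 8 + 80 = 88).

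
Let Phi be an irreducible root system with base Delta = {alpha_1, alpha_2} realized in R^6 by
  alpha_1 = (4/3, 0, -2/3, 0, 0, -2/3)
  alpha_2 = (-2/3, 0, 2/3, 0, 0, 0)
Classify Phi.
G_2

Compute the Cartan integers a_ij = 2(alpha_i, alpha_j)/(alpha_j, alpha_j); the resulting 2x2 Cartan matrix is
[[2, -3], [-1, 2]].
The roots have two lengths (squared-length ratio 3:1); the short ones are alpha_{2}. The associated Dynkin diagram is two nodes joined by a triple edge (G_2), so the type is G_2.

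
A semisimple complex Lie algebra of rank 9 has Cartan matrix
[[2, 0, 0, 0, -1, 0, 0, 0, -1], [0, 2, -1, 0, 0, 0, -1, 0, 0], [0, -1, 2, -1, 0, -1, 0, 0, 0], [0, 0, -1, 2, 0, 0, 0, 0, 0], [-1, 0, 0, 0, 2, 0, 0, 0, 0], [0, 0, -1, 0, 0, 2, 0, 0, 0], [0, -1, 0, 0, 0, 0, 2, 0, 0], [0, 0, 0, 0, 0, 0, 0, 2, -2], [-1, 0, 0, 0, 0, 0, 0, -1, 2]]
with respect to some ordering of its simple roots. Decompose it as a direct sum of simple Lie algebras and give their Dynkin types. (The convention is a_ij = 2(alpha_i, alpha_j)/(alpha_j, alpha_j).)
type C_4 + type D_5

The diagram associated to this matrix has two connected components: the simple roots {alpha_1, alpha_5, alpha_8, alpha_9} form a chain of 4 nodes with a double edge at one end; the terminal node there is the unique long simple root (C_4), and {alpha_2, alpha_3, alpha_4, alpha_6, alpha_7} form a chain of 3 nodes with a fork of two nodes at one end (D_5). A semisimple Lie algebra decomposes uniquely as the direct sum of simple ideals, one per connected component of its Dynkin diagram, so g ≅ C_4 ⊕ D_5 (dimension 36 + 45 = 81).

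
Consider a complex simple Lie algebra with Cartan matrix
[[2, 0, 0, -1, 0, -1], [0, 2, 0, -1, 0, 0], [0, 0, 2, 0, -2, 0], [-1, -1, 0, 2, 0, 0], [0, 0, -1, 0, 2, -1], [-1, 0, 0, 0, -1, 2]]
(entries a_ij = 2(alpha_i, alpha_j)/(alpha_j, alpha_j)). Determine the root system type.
C_6

The matrix has rank 6 with 2's on the diagonal. Reading the off-diagonal entries as Dynkin edges (a single edge where a_ij = a_ji = -1; a double or triple edge where a_ij * a_ji = 2 or 3), the diagram is a chain of 6 nodes with a double edge at one end; the terminal node there is the unique long simple root (C_6). One simple-root ordering that puts it in standard form is (alpha_2, alpha_4, alpha_1, alpha_6, alpha_5, alpha_3). So the algebra is type C_6, i.e. sp(12).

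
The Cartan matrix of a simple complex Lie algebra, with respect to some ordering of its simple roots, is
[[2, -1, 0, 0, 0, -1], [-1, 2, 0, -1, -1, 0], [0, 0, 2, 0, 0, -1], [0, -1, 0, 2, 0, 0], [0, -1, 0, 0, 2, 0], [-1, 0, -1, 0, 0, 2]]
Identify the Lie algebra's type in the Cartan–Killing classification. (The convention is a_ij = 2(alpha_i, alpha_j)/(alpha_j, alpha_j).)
The matrix has rank 6 with 2's on the diagonal. Reading the off-diagonal entries as Dynkin edges (a single edge where a_ij = a_ji = -1; a double or triple edge where a_ij * a_ji = 2 or 3), the diagram is a chain of 4 nodes with a fork of two nodes at one end (D_6). One simple-root ordering that puts it in standard form is (alpha_3, alpha_6, alpha_1, alpha_2, alpha_4, alpha_5). So the algebra is type D_6, i.e. so(12).

D6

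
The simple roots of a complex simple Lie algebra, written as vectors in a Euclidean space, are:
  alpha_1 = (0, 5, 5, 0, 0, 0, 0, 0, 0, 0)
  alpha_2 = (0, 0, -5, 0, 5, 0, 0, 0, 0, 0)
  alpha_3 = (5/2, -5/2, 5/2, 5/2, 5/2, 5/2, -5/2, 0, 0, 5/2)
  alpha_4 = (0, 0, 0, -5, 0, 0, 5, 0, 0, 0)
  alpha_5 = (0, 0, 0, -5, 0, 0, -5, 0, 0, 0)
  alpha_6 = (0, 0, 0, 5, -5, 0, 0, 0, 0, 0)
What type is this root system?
type E_6

Compute the Cartan integers a_ij = 2(alpha_i, alpha_j)/(alpha_j, alpha_j); the resulting 6x6 Cartan matrix is
[[2, -1, 0, 0, 0, 0], [-1, 2, 0, 0, 0, -1], [0, 0, 2, -1, 0, 0], [0, 0, -1, 2, 0, -1], [0, 0, 0, 0, 2, -1], [0, -1, 0, -1, -1, 2]].
All simple roots have the same length, so the diagram is simply laced. The associated Dynkin diagram is a chain of 5 nodes with one extra node attached to the third node from one end (E_6), so the type is E_6.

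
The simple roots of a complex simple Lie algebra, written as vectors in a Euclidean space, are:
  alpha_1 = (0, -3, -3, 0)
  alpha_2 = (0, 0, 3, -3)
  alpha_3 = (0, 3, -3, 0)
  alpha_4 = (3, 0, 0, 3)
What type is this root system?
type D_4

Compute the Cartan integers a_ij = 2(alpha_i, alpha_j)/(alpha_j, alpha_j); the resulting 4x4 Cartan matrix is
[[2, -1, 0, 0], [-1, 2, -1, -1], [0, -1, 2, 0], [0, -1, 0, 2]].
All simple roots have the same length, so the diagram is simply laced. The associated Dynkin diagram is a chain of 2 nodes with a fork of two nodes at one end (D_4), so the type is D_4 (the algebra so(8)).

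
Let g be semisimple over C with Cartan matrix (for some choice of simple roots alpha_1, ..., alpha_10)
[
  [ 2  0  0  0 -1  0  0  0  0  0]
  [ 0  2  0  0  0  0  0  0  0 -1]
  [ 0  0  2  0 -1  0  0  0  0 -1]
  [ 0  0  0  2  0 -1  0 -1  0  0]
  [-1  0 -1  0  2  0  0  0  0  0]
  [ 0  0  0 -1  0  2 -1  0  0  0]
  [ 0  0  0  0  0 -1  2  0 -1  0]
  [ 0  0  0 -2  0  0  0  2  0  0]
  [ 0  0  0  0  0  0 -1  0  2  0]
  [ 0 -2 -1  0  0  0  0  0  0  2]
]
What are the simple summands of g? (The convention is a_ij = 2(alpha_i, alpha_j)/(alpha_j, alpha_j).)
B_5 + C_5

The diagram associated to this matrix has two connected components: the simple roots {alpha_1, alpha_2, alpha_3, alpha_5, alpha_10} form a chain of 5 nodes with a double edge at one end; the terminal node there is the unique short simple root (B_5), and {alpha_4, alpha_6, alpha_7, alpha_8, alpha_9} form a chain of 5 nodes with a double edge at one end; the terminal node there is the unique long simple root (C_5). A semisimple Lie algebra decomposes uniquely as the direct sum of simple ideals, one per connected component of its Dynkin diagram, so g ≅ B_5 ⊕ C_5 (dimension 55 + 55 = 110).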